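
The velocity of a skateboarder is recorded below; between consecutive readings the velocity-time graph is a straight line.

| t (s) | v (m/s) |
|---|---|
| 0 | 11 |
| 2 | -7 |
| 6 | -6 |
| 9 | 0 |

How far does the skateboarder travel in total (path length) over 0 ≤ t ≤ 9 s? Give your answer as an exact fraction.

Distance (not displacement) is the total path length: add the absolute areas under v-t.
0–2 s: v = 0 at t = 11/9 s; triangle areas 121/18 + 49/18 = 85/9 m
2–6 s: |½(-7 + -6)(4)| = 26 m
6–9 s: |½(-6 + 0)(3)| = 9 m
Total distance = 400/9 m

400/9 m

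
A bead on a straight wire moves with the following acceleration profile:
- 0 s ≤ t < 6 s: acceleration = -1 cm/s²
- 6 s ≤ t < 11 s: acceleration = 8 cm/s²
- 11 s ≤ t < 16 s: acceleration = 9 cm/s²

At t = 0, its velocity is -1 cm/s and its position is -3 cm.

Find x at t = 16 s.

On each constant-a segment, Δv = aΔt and Δx = v₀Δt + ½aΔt²; chain segment to segment.
0–6 s: v starts -1 cm/s; Δx = -1·6 + ½·-1·6² = -24 cm; v ends -7 cm/s.
6–11 s: v starts -7 cm/s; Δx = -7·5 + ½·8·5² = 65 cm; v ends 33 cm/s.
11–16 s: v starts 33 cm/s; Δx = 33·5 + ½·9·5² = 277.5 cm; v ends 78 cm/s.
x(16) = -3 + Σ Δx = 315.5 cm.

315.5 cm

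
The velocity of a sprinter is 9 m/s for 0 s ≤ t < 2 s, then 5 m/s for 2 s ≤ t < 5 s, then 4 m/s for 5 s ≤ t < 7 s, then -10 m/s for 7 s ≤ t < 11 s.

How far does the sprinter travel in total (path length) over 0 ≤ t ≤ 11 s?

Total distance travelled is ∫|v| dt — sum the magnitudes of each area piece.
0–2 s: |9| × 2 = 18 m
2–5 s: |5| × 3 = 15 m
5–7 s: |4| × 2 = 8 m
7–11 s: |-10| × 4 = 40 m
Total distance = 81 m

81 m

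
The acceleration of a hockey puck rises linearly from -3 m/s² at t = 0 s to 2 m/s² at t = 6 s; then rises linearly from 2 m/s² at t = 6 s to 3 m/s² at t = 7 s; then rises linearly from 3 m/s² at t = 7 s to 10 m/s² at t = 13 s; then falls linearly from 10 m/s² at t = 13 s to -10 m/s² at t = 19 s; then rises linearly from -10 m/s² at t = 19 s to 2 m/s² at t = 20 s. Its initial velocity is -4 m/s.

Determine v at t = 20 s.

Δv equals the area under the a-t graph; then v = v₀ + Δv.
0–6 s: ½(-3 + 2)(6) = -3 m/s
6–7 s: ½(2 + 3)(1) = 2.5 m/s
7–13 s: ½(3 + 10)(6) = 39 m/s
13–19 s: ½(10 + -10)(6) = 0 m/s
19–20 s: ½(-10 + 2)(1) = -4 m/s
Δv = 34.5 m/s, so v(20) = -4 + (34.5) = 30.5 m/s.

30.5 m/s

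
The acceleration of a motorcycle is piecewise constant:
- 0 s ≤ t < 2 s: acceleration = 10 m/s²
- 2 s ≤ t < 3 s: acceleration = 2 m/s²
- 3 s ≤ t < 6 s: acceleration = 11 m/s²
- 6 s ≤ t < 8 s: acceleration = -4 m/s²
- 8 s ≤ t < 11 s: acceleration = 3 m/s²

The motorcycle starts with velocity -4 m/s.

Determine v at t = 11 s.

Δv equals the area under the a-t graph; then v = v₀ + Δv.
0–2 s: 10 × 2 = 20 m/s
2–3 s: 2 × 1 = 2 m/s
3–6 s: 11 × 3 = 33 m/s
6–8 s: -4 × 2 = -8 m/s
8–11 s: 3 × 3 = 9 m/s
Δv = 56 m/s, so v(11) = -4 + (56) = 52 m/s.

52 m/s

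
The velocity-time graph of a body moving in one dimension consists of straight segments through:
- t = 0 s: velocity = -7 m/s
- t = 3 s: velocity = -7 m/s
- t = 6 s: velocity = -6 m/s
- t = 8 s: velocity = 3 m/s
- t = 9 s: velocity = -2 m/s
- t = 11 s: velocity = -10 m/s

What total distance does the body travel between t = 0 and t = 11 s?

58.8 m

Distance (not displacement) is the total path length: add the absolute areas under v-t.
0–3 s: |-7| × 3 = 21 m
3–6 s: |½(-7 + -6)(3)| = 19.5 m
6–8 s: v = 0 at t = 22/3 s; triangle areas 4 + 1 = 5 m
8–9 s: v = 0 at t = 8.6 s; triangle areas 0.9 + 0.4 = 1.3 m
9–11 s: |½(-2 + -10)(2)| = 12 m
Total distance = 58.8 m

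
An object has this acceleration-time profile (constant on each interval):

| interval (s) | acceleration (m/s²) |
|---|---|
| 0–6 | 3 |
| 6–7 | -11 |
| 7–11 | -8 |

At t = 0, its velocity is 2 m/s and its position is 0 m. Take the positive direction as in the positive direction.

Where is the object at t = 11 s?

52.5 m

On each constant-a segment, Δv = aΔt and Δx = v₀Δt + ½aΔt²; chain segment to segment.
0–6 s: v starts 2 m/s; Δx = 2·6 + ½·3·6² = 66 m; v ends 20 m/s.
6–7 s: v starts 20 m/s; Δx = 20·1 + ½·-11·1² = 14.5 m; v ends 9 m/s.
7–11 s: v starts 9 m/s; Δx = 9·4 + ½·-8·4² = -28 m; v ends -23 m/s.
x(11) = 0 + Σ Δx = 52.5 m.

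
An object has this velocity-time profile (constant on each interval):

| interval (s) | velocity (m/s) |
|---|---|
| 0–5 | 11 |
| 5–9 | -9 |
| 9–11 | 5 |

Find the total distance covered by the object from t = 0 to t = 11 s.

101 m

Distance (not displacement) is the total path length: add the absolute areas under v-t.
0–5 s: |11| × 5 = 55 m
5–9 s: |-9| × 4 = 36 m
9–11 s: |5| × 2 = 10 m
Total distance = 101 m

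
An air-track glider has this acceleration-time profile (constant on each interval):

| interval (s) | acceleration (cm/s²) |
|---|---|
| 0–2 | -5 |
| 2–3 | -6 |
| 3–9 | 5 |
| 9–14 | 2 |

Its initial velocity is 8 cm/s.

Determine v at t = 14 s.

32 cm/s

Δv equals the area under the a-t graph; then v = v₀ + Δv.
0–2 s: -5 × 2 = -10 cm/s
2–3 s: -6 × 1 = -6 cm/s
3–9 s: 5 × 6 = 30 cm/s
9–14 s: 2 × 5 = 10 cm/s
Δv = 24 cm/s, so v(14) = 8 + (24) = 32 cm/s.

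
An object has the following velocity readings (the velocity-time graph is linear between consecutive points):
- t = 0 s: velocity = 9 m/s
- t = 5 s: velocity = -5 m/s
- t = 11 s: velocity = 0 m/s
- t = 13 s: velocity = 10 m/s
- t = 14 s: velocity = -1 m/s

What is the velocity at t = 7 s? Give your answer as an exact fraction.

On 5–11 s the graph is linear from -5 to 0 m/s: v(7) = -5 + (0 − -5)·(7 − 5)/(11 − 5) = -10/3 m/s.

-10/3 m/s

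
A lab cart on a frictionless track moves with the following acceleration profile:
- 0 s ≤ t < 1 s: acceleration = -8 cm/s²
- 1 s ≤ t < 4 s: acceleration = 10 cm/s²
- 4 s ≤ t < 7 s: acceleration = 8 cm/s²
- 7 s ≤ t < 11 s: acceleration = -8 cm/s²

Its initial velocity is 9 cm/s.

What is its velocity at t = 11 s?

Δv equals the area under the a-t graph; then v = v₀ + Δv.
0–1 s: -8 × 1 = -8 cm/s
1–4 s: 10 × 3 = 30 cm/s
4–7 s: 8 × 3 = 24 cm/s
7–11 s: -8 × 4 = -32 cm/s
Δv = 14 cm/s, so v(11) = 9 + (14) = 23 cm/s.

23 cm/s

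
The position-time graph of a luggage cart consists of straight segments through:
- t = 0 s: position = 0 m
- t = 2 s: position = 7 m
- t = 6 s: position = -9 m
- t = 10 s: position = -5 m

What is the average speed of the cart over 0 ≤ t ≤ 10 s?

2.7 m/s

Average speed = (total path length)/(elapsed time); on a piecewise-linear x-t graph the path length is Σ|Δx|.
0–2 s: |Δx| = |7 − 0| = 7 m
2–6 s: |Δx| = |-9 − 7| = 16 m
6–10 s: |Δx| = |-5 − -9| = 4 m
Total path = 27 m; average speed = 27/10 = 2.7 m/s.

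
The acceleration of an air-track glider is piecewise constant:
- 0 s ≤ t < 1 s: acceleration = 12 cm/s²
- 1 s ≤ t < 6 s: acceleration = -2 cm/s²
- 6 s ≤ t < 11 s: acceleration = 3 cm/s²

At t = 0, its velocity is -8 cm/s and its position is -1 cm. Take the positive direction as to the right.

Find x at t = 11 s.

-0.5 cm

On each constant-a segment, Δv = aΔt and Δx = v₀Δt + ½aΔt²; chain segment to segment.
0–1 s: v starts -8 cm/s; Δx = -8·1 + ½·12·1² = -2 cm; v ends 4 cm/s.
1–6 s: v starts 4 cm/s; Δx = 4·5 + ½·-2·5² = -5 cm; v ends -6 cm/s.
6–11 s: v starts -6 cm/s; Δx = -6·5 + ½·3·5² = 7.5 cm; v ends 9 cm/s.
x(11) = -1 + Σ Δx = -0.5 cm.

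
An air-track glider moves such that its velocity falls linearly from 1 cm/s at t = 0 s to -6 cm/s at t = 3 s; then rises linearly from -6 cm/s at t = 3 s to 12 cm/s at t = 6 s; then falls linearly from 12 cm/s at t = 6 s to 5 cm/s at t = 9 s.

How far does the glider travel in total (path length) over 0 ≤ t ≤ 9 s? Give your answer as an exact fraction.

339/7 cm

Distance (not displacement) is the total path length: add the absolute areas under v-t.
0–3 s: v = 0 at t = 3/7 s; triangle areas 3/14 + 54/7 = 111/14 cm
3–6 s: v = 0 at t = 4 s; triangle areas 3 + 12 = 15 cm
6–9 s: |½(12 + 5)(3)| = 25.5 cm
Total distance = 339/7 cm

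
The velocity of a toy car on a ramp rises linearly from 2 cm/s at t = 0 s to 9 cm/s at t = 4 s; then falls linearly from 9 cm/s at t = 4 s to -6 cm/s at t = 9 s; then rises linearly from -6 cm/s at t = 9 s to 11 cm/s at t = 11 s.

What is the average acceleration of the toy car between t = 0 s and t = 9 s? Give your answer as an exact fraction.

Average acceleration = Δv/Δt = (-6 − 2)/(9 − 0) = -8/9 cm/s².

-8/9 cm/s²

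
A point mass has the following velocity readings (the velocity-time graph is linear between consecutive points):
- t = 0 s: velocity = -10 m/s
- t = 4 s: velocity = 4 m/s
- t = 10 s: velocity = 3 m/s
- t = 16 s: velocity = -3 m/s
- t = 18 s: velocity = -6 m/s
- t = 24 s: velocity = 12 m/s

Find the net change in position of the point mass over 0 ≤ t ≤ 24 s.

18 m

Displacement is the signed area under the v-t curve.
0–4 s: ½(-10 + 4)(4) = -12 m
4–10 s: ½(4 + 3)(6) = 21 m
10–16 s: ½(3 + -3)(6) = 0 m
16–18 s: ½(-3 + -6)(2) = -9 m
18–24 s: ½(-6 + 12)(6) = 18 m
Net displacement = 18 m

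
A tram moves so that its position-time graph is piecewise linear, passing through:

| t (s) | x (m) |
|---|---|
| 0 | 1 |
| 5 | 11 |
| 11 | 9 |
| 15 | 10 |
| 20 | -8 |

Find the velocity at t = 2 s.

2 m/s

Velocity is the slope of the x-t graph on 0–5 s: (11 − 1)/(5 − 0) = 2 m/s.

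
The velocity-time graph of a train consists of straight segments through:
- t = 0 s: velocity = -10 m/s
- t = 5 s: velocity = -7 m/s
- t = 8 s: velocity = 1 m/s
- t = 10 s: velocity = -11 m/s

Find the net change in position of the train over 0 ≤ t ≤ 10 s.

Net displacement equals the area under the velocity-time graph (areas below the axis count negative).
0–5 s: ½(-10 + -7)(5) = -42.5 m
5–8 s: ½(-7 + 1)(3) = -9 m
8–10 s: ½(1 + -11)(2) = -10 m
Net displacement = -61.5 m

-61.5 m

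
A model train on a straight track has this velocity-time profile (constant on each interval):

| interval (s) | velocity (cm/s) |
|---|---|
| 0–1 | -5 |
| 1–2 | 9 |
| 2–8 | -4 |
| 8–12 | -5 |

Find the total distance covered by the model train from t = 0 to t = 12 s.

Distance (not displacement) is the total path length: add the absolute areas under v-t.
0–1 s: |-5| × 1 = 5 cm
1–2 s: |9| × 1 = 9 cm
2–8 s: |-4| × 6 = 24 cm
8–12 s: |-5| × 4 = 20 cm
Total distance = 58 cm

58 cm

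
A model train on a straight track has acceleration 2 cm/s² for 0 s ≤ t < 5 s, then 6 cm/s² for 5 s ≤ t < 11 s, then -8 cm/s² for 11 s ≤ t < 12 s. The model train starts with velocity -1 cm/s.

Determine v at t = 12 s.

Δv equals the area under the a-t graph; then v = v₀ + Δv.
0–5 s: 2 × 5 = 10 cm/s
5–11 s: 6 × 6 = 36 cm/s
11–12 s: -8 × 1 = -8 cm/s
Δv = 38 cm/s, so v(12) = -1 + (38) = 37 cm/s.

37 cm/s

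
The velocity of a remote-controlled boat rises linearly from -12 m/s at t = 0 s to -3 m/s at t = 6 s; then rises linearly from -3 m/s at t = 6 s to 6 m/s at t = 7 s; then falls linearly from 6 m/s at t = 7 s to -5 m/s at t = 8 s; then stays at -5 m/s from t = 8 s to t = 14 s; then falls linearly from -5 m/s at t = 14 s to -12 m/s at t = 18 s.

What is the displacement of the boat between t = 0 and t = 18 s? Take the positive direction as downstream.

-107 m

Displacement is the signed area under the v-t curve.
0–6 s: ½(-12 + -3)(6) = -45 m
6–7 s: ½(-3 + 6)(1) = 1.5 m
7–8 s: ½(6 + -5)(1) = 0.5 m
8–14 s: -5 × 6 = -30 m
14–18 s: ½(-5 + -12)(4) = -34 m
Net displacement = -107 m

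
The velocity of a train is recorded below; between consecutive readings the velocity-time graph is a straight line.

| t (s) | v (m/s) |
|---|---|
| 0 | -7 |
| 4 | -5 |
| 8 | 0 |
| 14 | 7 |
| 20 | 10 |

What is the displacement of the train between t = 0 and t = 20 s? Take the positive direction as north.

Net displacement equals the area under the velocity-time graph (areas below the axis count negative).
0–4 s: ½(-7 + -5)(4) = -24 m
4–8 s: ½(-5 + 0)(4) = -10 m
8–14 s: ½(0 + 7)(6) = 21 m
14–20 s: ½(7 + 10)(6) = 51 m
Net displacement = 38 m

38 m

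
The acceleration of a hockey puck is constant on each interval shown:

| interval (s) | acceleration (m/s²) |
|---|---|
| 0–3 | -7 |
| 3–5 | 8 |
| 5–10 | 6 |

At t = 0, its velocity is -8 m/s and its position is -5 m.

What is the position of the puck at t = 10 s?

On each constant-a segment, Δv = aΔt and Δx = v₀Δt + ½aΔt²; chain segment to segment.
0–3 s: v starts -8 m/s; Δx = -8·3 + ½·-7·3² = -55.5 m; v ends -29 m/s.
3–5 s: v starts -29 m/s; Δx = -29·2 + ½·8·2² = -42 m; v ends -13 m/s.
5–10 s: v starts -13 m/s; Δx = -13·5 + ½·6·5² = 10 m; v ends 17 m/s.
x(10) = -5 + Σ Δx = -92.5 m.

-92.5 m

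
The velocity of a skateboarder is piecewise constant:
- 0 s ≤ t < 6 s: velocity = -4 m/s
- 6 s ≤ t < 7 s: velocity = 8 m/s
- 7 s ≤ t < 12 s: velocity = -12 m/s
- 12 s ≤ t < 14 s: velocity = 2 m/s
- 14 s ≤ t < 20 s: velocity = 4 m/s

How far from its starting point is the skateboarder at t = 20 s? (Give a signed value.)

Net displacement equals the area under the velocity-time graph (areas below the axis count negative).
0–6 s: -4 × 6 = -24 m
6–7 s: 8 × 1 = 8 m
7–12 s: -12 × 5 = -60 m
12–14 s: 2 × 2 = 4 m
14–20 s: 4 × 6 = 24 m
Net displacement = -48 m

-48 m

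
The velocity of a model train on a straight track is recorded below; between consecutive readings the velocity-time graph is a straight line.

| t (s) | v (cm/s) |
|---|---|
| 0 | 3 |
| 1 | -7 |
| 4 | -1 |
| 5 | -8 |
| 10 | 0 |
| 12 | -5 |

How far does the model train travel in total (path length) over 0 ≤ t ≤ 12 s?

44.4 cm

Distance (not displacement) is the total path length: add the absolute areas under v-t.
0–1 s: v = 0 at t = 0.3 s; triangle areas 0.45 + 2.45 = 2.9 cm
1–4 s: |½(-7 + -1)(3)| = 12 cm
4–5 s: |½(-1 + -8)(1)| = 4.5 cm
5–10 s: |½(-8 + 0)(5)| = 20 cm
10–12 s: |½(0 + -5)(2)| = 5 cm
Total distance = 44.4 cm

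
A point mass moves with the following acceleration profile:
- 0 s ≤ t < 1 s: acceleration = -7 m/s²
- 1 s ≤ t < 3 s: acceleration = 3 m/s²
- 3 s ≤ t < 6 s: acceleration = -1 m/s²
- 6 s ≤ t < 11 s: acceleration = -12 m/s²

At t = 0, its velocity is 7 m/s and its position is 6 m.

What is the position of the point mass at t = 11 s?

-106 m

On each constant-a segment, Δv = aΔt and Δx = v₀Δt + ½aΔt²; chain segment to segment.
0–1 s: v starts 7 m/s; Δx = 7·1 + ½·-7·1² = 3.5 m; v ends 0 m/s.
1–3 s: v starts 0 m/s; Δx = 0·2 + ½·3·2² = 6 m; v ends 6 m/s.
3–6 s: v starts 6 m/s; Δx = 6·3 + ½·-1·3² = 13.5 m; v ends 3 m/s.
6–11 s: v starts 3 m/s; Δx = 3·5 + ½·-12·5² = -135 m; v ends -57 m/s.
x(11) = 6 + Σ Δx = -106 m.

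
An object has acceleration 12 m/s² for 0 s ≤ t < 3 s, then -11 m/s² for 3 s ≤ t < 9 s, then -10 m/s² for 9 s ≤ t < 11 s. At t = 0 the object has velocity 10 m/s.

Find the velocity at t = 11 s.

Δv equals the area under the a-t graph; then v = v₀ + Δv.
0–3 s: 12 × 3 = 36 m/s
3–9 s: -11 × 6 = -66 m/s
9–11 s: -10 × 2 = -20 m/s
Δv = -50 m/s, so v(11) = 10 + (-50) = -40 m/s.

-40 m/s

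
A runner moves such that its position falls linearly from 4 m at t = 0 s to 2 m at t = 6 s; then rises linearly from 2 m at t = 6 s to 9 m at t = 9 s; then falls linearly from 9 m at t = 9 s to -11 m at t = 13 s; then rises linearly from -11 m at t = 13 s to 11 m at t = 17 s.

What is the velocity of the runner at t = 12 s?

Velocity is the slope of the x-t graph on 9–13 s: (-11 − 9)/(13 − 9) = -5 m/s.

-5 m/s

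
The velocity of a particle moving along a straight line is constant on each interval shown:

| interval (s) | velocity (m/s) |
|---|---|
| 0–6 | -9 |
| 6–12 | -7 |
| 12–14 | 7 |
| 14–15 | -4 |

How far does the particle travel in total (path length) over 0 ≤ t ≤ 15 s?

Distance (not displacement) is the total path length: add the absolute areas under v-t.
0–6 s: |-9| × 6 = 54 m
6–12 s: |-7| × 6 = 42 m
12–14 s: |7| × 2 = 14 m
14–15 s: |-4| × 1 = 4 m
Total distance = 114 m

114 m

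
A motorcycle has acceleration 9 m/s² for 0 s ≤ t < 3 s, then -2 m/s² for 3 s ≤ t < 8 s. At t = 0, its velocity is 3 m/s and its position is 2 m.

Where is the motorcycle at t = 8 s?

On each constant-a segment, Δv = aΔt and Δx = v₀Δt + ½aΔt²; chain segment to segment.
0–3 s: v starts 3 m/s; Δx = 3·3 + ½·9·3² = 49.5 m; v ends 30 m/s.
3–8 s: v starts 30 m/s; Δx = 30·5 + ½·-2·5² = 125 m; v ends 20 m/s.
x(8) = 2 + Σ Δx = 176.5 m.

176.5 m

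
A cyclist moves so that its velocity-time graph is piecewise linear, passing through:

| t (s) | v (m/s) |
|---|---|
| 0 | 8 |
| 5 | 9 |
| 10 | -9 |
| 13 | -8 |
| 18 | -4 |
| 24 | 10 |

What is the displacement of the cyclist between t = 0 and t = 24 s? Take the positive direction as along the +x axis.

Net displacement equals the area under the velocity-time graph (areas below the axis count negative).
0–5 s: ½(8 + 9)(5) = 42.5 m
5–10 s: ½(9 + -9)(5) = 0 m
10–13 s: ½(-9 + -8)(3) = -25.5 m
13–18 s: ½(-8 + -4)(5) = -30 m
18–24 s: ½(-4 + 10)(6) = 18 m
Net displacement = 5 m

5 m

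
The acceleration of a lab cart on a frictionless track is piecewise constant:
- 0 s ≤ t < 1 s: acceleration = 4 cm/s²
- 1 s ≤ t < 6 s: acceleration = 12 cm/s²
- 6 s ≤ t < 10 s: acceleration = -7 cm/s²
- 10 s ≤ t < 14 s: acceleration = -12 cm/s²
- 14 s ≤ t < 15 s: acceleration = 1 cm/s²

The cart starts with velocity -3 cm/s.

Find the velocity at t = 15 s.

Δv equals the area under the a-t graph; then v = v₀ + Δv.
0–1 s: 4 × 1 = 4 cm/s
1–6 s: 12 × 5 = 60 cm/s
6–10 s: -7 × 4 = -28 cm/s
10–14 s: -12 × 4 = -48 cm/s
14–15 s: 1 × 1 = 1 cm/s
Δv = -11 cm/s, so v(15) = -3 + (-11) = -14 cm/s.

-14 cm/s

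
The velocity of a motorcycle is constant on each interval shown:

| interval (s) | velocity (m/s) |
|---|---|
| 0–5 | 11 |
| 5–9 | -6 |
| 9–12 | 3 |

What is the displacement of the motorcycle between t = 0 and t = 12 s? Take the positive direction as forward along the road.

40 m

Displacement is the signed area under the v-t curve.
0–5 s: 11 × 5 = 55 m
5–9 s: -6 × 4 = -24 m
9–12 s: 3 × 3 = 9 m
Net displacement = 40 m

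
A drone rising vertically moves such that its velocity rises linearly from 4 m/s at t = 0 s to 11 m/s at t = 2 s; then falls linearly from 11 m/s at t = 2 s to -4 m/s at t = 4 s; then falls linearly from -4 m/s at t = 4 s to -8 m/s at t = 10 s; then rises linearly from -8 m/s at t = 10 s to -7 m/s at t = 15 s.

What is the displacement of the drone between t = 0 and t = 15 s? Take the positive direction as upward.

Net displacement equals the area under the velocity-time graph (areas below the axis count negative).
0–2 s: ½(4 + 11)(2) = 15 m
2–4 s: ½(11 + -4)(2) = 7 m
4–10 s: ½(-4 + -8)(6) = -36 m
10–15 s: ½(-8 + -7)(5) = -37.5 m
Net displacement = -51.5 m

-51.5 m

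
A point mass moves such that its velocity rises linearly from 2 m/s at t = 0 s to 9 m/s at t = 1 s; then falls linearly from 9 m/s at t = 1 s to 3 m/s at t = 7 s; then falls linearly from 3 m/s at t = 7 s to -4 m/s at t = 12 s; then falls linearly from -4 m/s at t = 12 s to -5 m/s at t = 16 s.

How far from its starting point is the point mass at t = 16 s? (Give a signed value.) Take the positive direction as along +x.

21 m

Displacement is the signed area under the v-t curve.
0–1 s: ½(2 + 9)(1) = 5.5 m
1–7 s: ½(9 + 3)(6) = 36 m
7–12 s: ½(3 + -4)(5) = -2.5 m
12–16 s: ½(-4 + -5)(4) = -18 m
Net displacement = 21 m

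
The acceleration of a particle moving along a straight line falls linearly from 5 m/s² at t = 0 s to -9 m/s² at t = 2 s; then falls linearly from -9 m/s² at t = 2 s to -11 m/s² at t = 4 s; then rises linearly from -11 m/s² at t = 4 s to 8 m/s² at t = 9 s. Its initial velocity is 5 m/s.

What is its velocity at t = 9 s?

Δv equals the area under the a-t graph; then v = v₀ + Δv.
0–2 s: ½(5 + -9)(2) = -4 m/s
2–4 s: ½(-9 + -11)(2) = -20 m/s
4–9 s: ½(-11 + 8)(5) = -7.5 m/s
Δv = -31.5 m/s, so v(9) = 5 + (-31.5) = -26.5 m/s.

-26.5 m/s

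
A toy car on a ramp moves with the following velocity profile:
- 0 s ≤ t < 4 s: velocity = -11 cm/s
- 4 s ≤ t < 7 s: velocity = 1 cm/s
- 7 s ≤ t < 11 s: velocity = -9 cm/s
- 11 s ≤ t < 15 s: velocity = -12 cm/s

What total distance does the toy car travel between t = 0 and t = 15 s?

Distance (not displacement) is the total path length: add the absolute areas under v-t.
0–4 s: |-11| × 4 = 44 cm
4–7 s: |1| × 3 = 3 cm
7–11 s: |-9| × 4 = 36 cm
11–15 s: |-12| × 4 = 48 cm
Total distance = 131 cm

131 cm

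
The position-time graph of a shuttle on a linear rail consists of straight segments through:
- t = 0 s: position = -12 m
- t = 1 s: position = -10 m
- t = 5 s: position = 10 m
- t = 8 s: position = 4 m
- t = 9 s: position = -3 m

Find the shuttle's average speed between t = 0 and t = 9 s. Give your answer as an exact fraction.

35/9 m/s

Average speed = (total path length)/(elapsed time); on a piecewise-linear x-t graph the path length is Σ|Δx|.
0–1 s: |Δx| = |-10 − -12| = 2 m
1–5 s: |Δx| = |10 − -10| = 20 m
5–8 s: |Δx| = |4 − 10| = 6 m
8–9 s: |Δx| = |-3 − 4| = 7 m
Total path = 35 m; average speed = 35/9 = 35/9 m/s.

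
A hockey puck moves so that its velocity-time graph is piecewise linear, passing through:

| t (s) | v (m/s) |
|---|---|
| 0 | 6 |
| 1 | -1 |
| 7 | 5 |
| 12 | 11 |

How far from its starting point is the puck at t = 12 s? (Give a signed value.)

54.5 m

Net displacement equals the area under the velocity-time graph (areas below the axis count negative).
0–1 s: ½(6 + -1)(1) = 2.5 m
1–7 s: ½(-1 + 5)(6) = 12 m
7–12 s: ½(5 + 11)(5) = 40 m
Net displacement = 54.5 m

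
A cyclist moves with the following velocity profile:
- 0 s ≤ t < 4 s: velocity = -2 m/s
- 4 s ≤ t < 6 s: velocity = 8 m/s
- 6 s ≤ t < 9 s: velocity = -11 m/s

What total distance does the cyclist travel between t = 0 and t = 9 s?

Distance (not displacement) is the total path length: add the absolute areas under v-t.
0–4 s: |-2| × 4 = 8 m
4–6 s: |8| × 2 = 16 m
6–9 s: |-11| × 3 = 33 m
Total distance = 57 m

57 m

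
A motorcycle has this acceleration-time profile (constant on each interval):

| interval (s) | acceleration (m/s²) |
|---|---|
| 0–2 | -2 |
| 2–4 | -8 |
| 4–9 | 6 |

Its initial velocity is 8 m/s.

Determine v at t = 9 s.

Δv equals the area under the a-t graph; then v = v₀ + Δv.
0–2 s: -2 × 2 = -4 m/s
2–4 s: -8 × 2 = -16 m/s
4–9 s: 6 × 5 = 30 m/s
Δv = 10 m/s, so v(9) = 8 + (10) = 18 m/s.

18 m/s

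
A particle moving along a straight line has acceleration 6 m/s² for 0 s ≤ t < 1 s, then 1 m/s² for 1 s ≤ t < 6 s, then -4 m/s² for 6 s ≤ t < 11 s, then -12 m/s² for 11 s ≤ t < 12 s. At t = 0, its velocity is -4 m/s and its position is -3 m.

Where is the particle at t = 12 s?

-15.5 m

On each constant-a segment, Δv = aΔt and Δx = v₀Δt + ½aΔt²; chain segment to segment.
0–1 s: v starts -4 m/s; Δx = -4·1 + ½·6·1² = -1 m; v ends 2 m/s.
1–6 s: v starts 2 m/s; Δx = 2·5 + ½·1·5² = 22.5 m; v ends 7 m/s.
6–11 s: v starts 7 m/s; Δx = 7·5 + ½·-4·5² = -15 m; v ends -13 m/s.
11–12 s: v starts -13 m/s; Δx = -13·1 + ½·-12·1² = -19 m; v ends -25 m/s.
x(12) = -3 + Σ Δx = -15.5 m.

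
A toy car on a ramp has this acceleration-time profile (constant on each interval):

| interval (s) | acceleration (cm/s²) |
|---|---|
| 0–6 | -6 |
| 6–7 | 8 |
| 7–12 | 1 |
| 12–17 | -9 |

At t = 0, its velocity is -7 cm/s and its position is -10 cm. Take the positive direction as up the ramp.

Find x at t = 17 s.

On each constant-a segment, Δv = aΔt and Δx = v₀Δt + ½aΔt²; chain segment to segment.
0–6 s: v starts -7 cm/s; Δx = -7·6 + ½·-6·6² = -150 cm; v ends -43 cm/s.
6–7 s: v starts -43 cm/s; Δx = -43·1 + ½·8·1² = -39 cm; v ends -35 cm/s.
7–12 s: v starts -35 cm/s; Δx = -35·5 + ½·1·5² = -162.5 cm; v ends -30 cm/s.
12–17 s: v starts -30 cm/s; Δx = -30·5 + ½·-9·5² = -262.5 cm; v ends -75 cm/s.
x(17) = -10 + Σ Δx = -624 cm.

-624 cm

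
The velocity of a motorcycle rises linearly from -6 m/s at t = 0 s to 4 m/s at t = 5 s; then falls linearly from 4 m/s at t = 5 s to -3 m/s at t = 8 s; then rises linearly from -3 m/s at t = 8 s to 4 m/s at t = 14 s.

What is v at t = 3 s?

0 m/s

On 0–5 s the graph is linear from -6 to 4 m/s: v(3) = -6 + (4 − -6)·(3 − 0)/(5 − 0) = 0 m/s.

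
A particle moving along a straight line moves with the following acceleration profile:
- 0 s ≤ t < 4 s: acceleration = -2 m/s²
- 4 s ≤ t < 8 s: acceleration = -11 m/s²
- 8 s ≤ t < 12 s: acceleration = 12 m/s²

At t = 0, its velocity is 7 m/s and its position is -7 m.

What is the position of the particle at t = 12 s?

On each constant-a segment, Δv = aΔt and Δx = v₀Δt + ½aΔt²; chain segment to segment.
0–4 s: v starts 7 m/s; Δx = 7·4 + ½·-2·4² = 12 m; v ends -1 m/s.
4–8 s: v starts -1 m/s; Δx = -1·4 + ½·-11·4² = -92 m; v ends -45 m/s.
8–12 s: v starts -45 m/s; Δx = -45·4 + ½·12·4² = -84 m; v ends 3 m/s.
x(12) = -7 + Σ Δx = -171 m.

-171 m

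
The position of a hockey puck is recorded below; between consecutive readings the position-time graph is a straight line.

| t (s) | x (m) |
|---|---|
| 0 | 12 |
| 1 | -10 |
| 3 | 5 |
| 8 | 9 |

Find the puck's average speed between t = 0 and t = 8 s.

5.125 m/s

Average speed = (total path length)/(elapsed time); on a piecewise-linear x-t graph the path length is Σ|Δx|.
0–1 s: |Δx| = |-10 − 12| = 22 m
1–3 s: |Δx| = |5 − -10| = 15 m
3–8 s: |Δx| = |9 − 5| = 4 m
Total path = 41 m; average speed = 41/8 = 5.125 m/s.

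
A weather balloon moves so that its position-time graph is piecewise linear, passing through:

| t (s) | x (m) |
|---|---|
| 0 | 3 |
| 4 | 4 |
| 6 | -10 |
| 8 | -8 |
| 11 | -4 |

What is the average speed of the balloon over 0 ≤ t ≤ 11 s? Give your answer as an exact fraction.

21/11 m/s

Average speed = (total path length)/(elapsed time); on a piecewise-linear x-t graph the path length is Σ|Δx|.
0–4 s: |Δx| = |4 − 3| = 1 m
4–6 s: |Δx| = |-10 − 4| = 14 m
6–8 s: |Δx| = |-8 − -10| = 2 m
8–11 s: |Δx| = |-4 − -8| = 4 m
Total path = 21 m; average speed = 21/11 = 21/11 m/s.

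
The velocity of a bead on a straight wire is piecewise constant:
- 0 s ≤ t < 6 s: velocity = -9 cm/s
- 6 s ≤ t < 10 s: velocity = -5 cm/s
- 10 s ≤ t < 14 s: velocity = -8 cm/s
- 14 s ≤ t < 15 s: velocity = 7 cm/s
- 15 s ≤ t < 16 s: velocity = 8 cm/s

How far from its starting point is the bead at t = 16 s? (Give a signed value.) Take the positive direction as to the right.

-91 cm

Displacement is the signed area under the v-t curve.
0–6 s: -9 × 6 = -54 cm
6–10 s: -5 × 4 = -20 cm
10–14 s: -8 × 4 = -32 cm
14–15 s: 7 × 1 = 7 cm
15–16 s: 8 × 1 = 8 cm
Net displacement = -91 cm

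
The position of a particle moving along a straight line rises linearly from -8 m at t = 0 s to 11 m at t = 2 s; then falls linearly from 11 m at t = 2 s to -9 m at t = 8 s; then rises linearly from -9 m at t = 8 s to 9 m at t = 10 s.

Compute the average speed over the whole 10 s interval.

Average speed = (total path length)/(elapsed time); on a piecewise-linear x-t graph the path length is Σ|Δx|.
0–2 s: |Δx| = |11 − -8| = 19 m
2–8 s: |Δx| = |-9 − 11| = 20 m
8–10 s: |Δx| = |9 − -9| = 18 m
Total path = 57 m; average speed = 57/10 = 5.7 m/s.

5.7 m/s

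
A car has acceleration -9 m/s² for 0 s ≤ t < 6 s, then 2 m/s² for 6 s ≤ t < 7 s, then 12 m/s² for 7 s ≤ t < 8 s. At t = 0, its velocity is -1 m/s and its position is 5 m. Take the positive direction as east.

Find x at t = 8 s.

On each constant-a segment, Δv = aΔt and Δx = v₀Δt + ½aΔt²; chain segment to segment.
0–6 s: v starts -1 m/s; Δx = -1·6 + ½·-9·6² = -168 m; v ends -55 m/s.
6–7 s: v starts -55 m/s; Δx = -55·1 + ½·2·1² = -54 m; v ends -53 m/s.
7–8 s: v starts -53 m/s; Δx = -53·1 + ½·12·1² = -47 m; v ends -41 m/s.
x(8) = 5 + Σ Δx = -264 m.

-264 m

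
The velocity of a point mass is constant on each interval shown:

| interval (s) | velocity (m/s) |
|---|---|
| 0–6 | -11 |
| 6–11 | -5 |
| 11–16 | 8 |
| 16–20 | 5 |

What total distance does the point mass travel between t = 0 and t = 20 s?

151 m

Distance (not displacement) is the total path length: add the absolute areas under v-t.
0–6 s: |-11| × 6 = 66 m
6–11 s: |-5| × 5 = 25 m
11–16 s: |8| × 5 = 40 m
16–20 s: |5| × 4 = 20 m
Total distance = 151 m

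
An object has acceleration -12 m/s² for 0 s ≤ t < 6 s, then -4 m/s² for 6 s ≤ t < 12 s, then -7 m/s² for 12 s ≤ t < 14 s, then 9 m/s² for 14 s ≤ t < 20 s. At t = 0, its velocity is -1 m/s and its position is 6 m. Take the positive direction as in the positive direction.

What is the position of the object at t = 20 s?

On each constant-a segment, Δv = aΔt and Δx = v₀Δt + ½aΔt²; chain segment to segment.
0–6 s: v starts -1 m/s; Δx = -1·6 + ½·-12·6² = -222 m; v ends -73 m/s.
6–12 s: v starts -73 m/s; Δx = -73·6 + ½·-4·6² = -510 m; v ends -97 m/s.
12–14 s: v starts -97 m/s; Δx = -97·2 + ½·-7·2² = -208 m; v ends -111 m/s.
14–20 s: v starts -111 m/s; Δx = -111·6 + ½·9·6² = -504 m; v ends -57 m/s.
x(20) = 6 + Σ Δx = -1438 m.

-1438 m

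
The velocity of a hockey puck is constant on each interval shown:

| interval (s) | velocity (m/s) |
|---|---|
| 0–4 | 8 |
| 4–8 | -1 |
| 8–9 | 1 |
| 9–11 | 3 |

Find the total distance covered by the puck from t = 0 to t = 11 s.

Total distance travelled is ∫|v| dt — sum the magnitudes of each area piece.
0–4 s: |8| × 4 = 32 m
4–8 s: |-1| × 4 = 4 m
8–9 s: |1| × 1 = 1 m
9–11 s: |3| × 2 = 6 m
Total distance = 43 m

43 m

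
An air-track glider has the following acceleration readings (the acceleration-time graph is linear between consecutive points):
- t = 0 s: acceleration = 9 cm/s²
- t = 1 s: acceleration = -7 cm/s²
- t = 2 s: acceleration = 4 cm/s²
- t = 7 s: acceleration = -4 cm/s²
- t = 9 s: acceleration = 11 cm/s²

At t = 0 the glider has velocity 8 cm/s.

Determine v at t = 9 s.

Δv equals the area under the a-t graph; then v = v₀ + Δv.
0–1 s: ½(9 + -7)(1) = 1 cm/s
1–2 s: ½(-7 + 4)(1) = -1.5 cm/s
2–7 s: ½(4 + -4)(5) = 0 cm/s
7–9 s: ½(-4 + 11)(2) = 7 cm/s
Δv = 6.5 cm/s, so v(9) = 8 + (6.5) = 14.5 cm/s.

14.5 cm/s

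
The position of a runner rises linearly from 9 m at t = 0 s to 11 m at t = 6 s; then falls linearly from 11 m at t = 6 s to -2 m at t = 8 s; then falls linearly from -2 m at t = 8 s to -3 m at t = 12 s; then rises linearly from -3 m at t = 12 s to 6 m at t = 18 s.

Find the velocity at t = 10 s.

-0.25 m/s

Velocity is the slope of the x-t graph on 8–12 s: (-3 − -2)/(12 − 8) = -0.25 m/s.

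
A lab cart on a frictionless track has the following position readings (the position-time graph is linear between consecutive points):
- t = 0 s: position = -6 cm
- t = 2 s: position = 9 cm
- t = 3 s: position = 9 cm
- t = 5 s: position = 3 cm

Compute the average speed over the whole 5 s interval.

4.2 cm/s

Average speed = (total path length)/(elapsed time); on a piecewise-linear x-t graph the path length is Σ|Δx|.
0–2 s: |Δx| = |9 − -6| = 15 cm
2–3 s: |Δx| = |9 − 9| = 0 cm
3–5 s: |Δx| = |3 − 9| = 6 cm
Total path = 21 cm; average speed = 21/5 = 4.2 cm/s.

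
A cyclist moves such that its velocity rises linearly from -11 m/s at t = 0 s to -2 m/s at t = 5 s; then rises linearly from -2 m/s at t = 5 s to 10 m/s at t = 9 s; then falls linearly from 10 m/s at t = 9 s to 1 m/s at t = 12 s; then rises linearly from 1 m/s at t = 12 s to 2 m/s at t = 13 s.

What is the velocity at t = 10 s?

7 m/s

On 9–12 s the graph is linear from 10 to 1 m/s: v(10) = 10 + (1 − 10)·(10 − 9)/(12 − 9) = 7 m/s.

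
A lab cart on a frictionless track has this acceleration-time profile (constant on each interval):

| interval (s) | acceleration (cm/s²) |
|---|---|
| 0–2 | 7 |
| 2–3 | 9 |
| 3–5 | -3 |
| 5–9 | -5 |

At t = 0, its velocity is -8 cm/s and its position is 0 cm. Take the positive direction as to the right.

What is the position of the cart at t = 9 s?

On each constant-a segment, Δv = aΔt and Δx = v₀Δt + ½aΔt²; chain segment to segment.
0–2 s: v starts -8 cm/s; Δx = -8·2 + ½·7·2² = -2 cm; v ends 6 cm/s.
2–3 s: v starts 6 cm/s; Δx = 6·1 + ½·9·1² = 10.5 cm; v ends 15 cm/s.
3–5 s: v starts 15 cm/s; Δx = 15·2 + ½·-3·2² = 24 cm; v ends 9 cm/s.
5–9 s: v starts 9 cm/s; Δx = 9·4 + ½·-5·4² = -4 cm; v ends -11 cm/s.
x(9) = 0 + Σ Δx = 28.5 cm.

28.5 cm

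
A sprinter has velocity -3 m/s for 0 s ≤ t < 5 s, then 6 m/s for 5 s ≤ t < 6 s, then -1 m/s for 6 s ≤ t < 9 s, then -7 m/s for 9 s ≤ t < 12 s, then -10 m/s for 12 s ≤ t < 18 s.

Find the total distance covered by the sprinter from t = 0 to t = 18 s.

Distance (not displacement) is the total path length: add the absolute areas under v-t.
0–5 s: |-3| × 5 = 15 m
5–6 s: |6| × 1 = 6 m
6–9 s: |-1| × 3 = 3 m
9–12 s: |-7| × 3 = 21 m
12–18 s: |-10| × 6 = 60 m
Total distance = 105 m

105 m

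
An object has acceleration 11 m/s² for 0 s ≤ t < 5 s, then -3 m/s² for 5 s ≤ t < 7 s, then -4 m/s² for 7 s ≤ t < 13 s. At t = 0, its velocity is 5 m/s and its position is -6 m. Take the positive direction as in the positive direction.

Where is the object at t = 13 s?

On each constant-a segment, Δv = aΔt and Δx = v₀Δt + ½aΔt²; chain segment to segment.
0–5 s: v starts 5 m/s; Δx = 5·5 + ½·11·5² = 162.5 m; v ends 60 m/s.
5–7 s: v starts 60 m/s; Δx = 60·2 + ½·-3·2² = 114 m; v ends 54 m/s.
7–13 s: v starts 54 m/s; Δx = 54·6 + ½·-4·6² = 252 m; v ends 30 m/s.
x(13) = -6 + Σ Δx = 522.5 m.

522.5 m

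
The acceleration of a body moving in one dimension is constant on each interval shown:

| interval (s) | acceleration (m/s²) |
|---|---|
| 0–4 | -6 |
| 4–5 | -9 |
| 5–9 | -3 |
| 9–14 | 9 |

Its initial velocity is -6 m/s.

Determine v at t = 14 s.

Δv equals the area under the a-t graph; then v = v₀ + Δv.
0–4 s: -6 × 4 = -24 m/s
4–5 s: -9 × 1 = -9 m/s
5–9 s: -3 × 4 = -12 m/s
9–14 s: 9 × 5 = 45 m/s
Δv = 0 m/s, so v(14) = -6 + (0) = -6 m/s.

-6 m/s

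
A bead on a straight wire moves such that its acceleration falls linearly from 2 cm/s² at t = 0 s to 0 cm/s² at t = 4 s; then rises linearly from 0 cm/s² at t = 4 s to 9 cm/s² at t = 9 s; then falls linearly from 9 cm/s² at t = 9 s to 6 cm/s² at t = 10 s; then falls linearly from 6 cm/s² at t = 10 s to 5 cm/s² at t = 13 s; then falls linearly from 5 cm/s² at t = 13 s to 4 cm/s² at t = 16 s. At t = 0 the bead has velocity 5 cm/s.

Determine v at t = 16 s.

Δv equals the area under the a-t graph; then v = v₀ + Δv.
0–4 s: ½(2 + 0)(4) = 4 cm/s
4–9 s: ½(0 + 9)(5) = 22.5 cm/s
9–10 s: ½(9 + 6)(1) = 7.5 cm/s
10–13 s: ½(6 + 5)(3) = 16.5 cm/s
13–16 s: ½(5 + 4)(3) = 13.5 cm/s
Δv = 64 cm/s, so v(16) = 5 + (64) = 69 cm/s.

69 cm/s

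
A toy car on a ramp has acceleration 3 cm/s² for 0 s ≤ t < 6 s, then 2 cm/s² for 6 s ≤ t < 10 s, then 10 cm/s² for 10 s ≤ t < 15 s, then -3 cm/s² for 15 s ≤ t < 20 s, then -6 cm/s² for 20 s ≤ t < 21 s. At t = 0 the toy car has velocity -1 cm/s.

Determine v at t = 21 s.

Δv equals the area under the a-t graph; then v = v₀ + Δv.
0–6 s: 3 × 6 = 18 cm/s
6–10 s: 2 × 4 = 8 cm/s
10–15 s: 10 × 5 = 50 cm/s
15–20 s: -3 × 5 = -15 cm/s
20–21 s: -6 × 1 = -6 cm/s
Δv = 55 cm/s, so v(21) = -1 + (55) = 54 cm/s.

54 cm/s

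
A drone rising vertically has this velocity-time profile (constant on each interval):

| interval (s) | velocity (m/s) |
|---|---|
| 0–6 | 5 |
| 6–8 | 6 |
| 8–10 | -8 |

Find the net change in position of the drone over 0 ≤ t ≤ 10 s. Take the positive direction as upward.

Displacement is the signed area under the v-t curve.
0–6 s: 5 × 6 = 30 m
6–8 s: 6 × 2 = 12 m
8–10 s: -8 × 2 = -16 m
Net displacement = 26 m

26 m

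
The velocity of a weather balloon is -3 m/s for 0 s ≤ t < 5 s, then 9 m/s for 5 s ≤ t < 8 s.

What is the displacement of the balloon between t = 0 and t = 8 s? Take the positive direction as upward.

12 m

Net displacement equals the area under the velocity-time graph (areas below the axis count negative).
0–5 s: -3 × 5 = -15 m
5–8 s: 9 × 3 = 27 m
Net displacement = 12 m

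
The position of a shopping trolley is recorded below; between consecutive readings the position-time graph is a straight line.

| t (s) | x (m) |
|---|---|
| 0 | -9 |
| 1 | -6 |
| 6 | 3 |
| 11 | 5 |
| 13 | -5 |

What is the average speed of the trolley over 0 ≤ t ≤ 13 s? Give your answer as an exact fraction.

24/13 m/s

Average speed = (total path length)/(elapsed time); on a piecewise-linear x-t graph the path length is Σ|Δx|.
0–1 s: |Δx| = |-6 − -9| = 3 m
1–6 s: |Δx| = |3 − -6| = 9 m
6–11 s: |Δx| = |5 − 3| = 2 m
11–13 s: |Δx| = |-5 − 5| = 10 m
Total path = 24 m; average speed = 24/13 = 24/13 m/s.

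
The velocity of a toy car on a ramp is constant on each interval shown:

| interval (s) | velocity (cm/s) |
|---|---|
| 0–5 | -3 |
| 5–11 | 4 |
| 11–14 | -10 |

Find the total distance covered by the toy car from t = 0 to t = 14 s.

Total distance travelled is ∫|v| dt — sum the magnitudes of each area piece.
0–5 s: |-3| × 5 = 15 cm
5–11 s: |4| × 6 = 24 cm
11–14 s: |-10| × 3 = 30 cm
Total distance = 69 cm

69 cm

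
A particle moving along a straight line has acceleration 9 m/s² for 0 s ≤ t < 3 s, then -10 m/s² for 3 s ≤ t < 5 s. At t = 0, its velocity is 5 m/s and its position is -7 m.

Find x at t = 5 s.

92.5 m

On each constant-a segment, Δv = aΔt and Δx = v₀Δt + ½aΔt²; chain segment to segment.
0–3 s: v starts 5 m/s; Δx = 5·3 + ½·9·3² = 55.5 m; v ends 32 m/s.
3–5 s: v starts 32 m/s; Δx = 32·2 + ½·-10·2² = 44 m; v ends 12 m/s.
x(5) = -7 + Σ Δx = 92.5 m.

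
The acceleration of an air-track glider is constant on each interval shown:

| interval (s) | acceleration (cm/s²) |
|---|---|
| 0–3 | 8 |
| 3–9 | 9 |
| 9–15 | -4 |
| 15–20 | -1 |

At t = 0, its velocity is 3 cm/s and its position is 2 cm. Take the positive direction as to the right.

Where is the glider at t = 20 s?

On each constant-a segment, Δv = aΔt and Δx = v₀Δt + ½aΔt²; chain segment to segment.
0–3 s: v starts 3 cm/s; Δx = 3·3 + ½·8·3² = 45 cm; v ends 27 cm/s.
3–9 s: v starts 27 cm/s; Δx = 27·6 + ½·9·6² = 324 cm; v ends 81 cm/s.
9–15 s: v starts 81 cm/s; Δx = 81·6 + ½·-4·6² = 414 cm; v ends 57 cm/s.
15–20 s: v starts 57 cm/s; Δx = 57·5 + ½·-1·5² = 272.5 cm; v ends 52 cm/s.
x(20) = 2 + Σ Δx = 1057.5 cm.

1057.5 cm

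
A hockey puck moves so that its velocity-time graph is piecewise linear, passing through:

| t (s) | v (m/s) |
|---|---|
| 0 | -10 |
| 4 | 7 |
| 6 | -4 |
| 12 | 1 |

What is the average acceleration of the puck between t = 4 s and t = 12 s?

Average acceleration = Δv/Δt = (1 − 7)/(12 − 4) = -0.75 m/s².

-0.75 m/s²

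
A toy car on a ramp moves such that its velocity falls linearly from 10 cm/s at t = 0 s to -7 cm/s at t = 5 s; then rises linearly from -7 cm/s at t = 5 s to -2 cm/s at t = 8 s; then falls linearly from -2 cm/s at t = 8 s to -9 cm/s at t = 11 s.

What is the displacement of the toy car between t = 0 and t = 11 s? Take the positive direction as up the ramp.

Displacement is the signed area under the v-t curve.
0–5 s: ½(10 + -7)(5) = 7.5 cm
5–8 s: ½(-7 + -2)(3) = -13.5 cm
8–11 s: ½(-2 + -9)(3) = -16.5 cm
Net displacement = -22.5 cm

-22.5 cm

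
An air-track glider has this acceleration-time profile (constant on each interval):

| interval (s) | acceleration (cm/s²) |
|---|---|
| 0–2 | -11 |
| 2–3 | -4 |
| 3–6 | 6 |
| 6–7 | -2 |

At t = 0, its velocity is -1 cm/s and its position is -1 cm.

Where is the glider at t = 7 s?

-114 cm

On each constant-a segment, Δv = aΔt and Δx = v₀Δt + ½aΔt²; chain segment to segment.
0–2 s: v starts -1 cm/s; Δx = -1·2 + ½·-11·2² = -24 cm; v ends -23 cm/s.
2–3 s: v starts -23 cm/s; Δx = -23·1 + ½·-4·1² = -25 cm; v ends -27 cm/s.
3–6 s: v starts -27 cm/s; Δx = -27·3 + ½·6·3² = -54 cm; v ends -9 cm/s.
6–7 s: v starts -9 cm/s; Δx = -9·1 + ½·-2·1² = -10 cm; v ends -11 cm/s.
x(7) = -1 + Σ Δx = -114 cm.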